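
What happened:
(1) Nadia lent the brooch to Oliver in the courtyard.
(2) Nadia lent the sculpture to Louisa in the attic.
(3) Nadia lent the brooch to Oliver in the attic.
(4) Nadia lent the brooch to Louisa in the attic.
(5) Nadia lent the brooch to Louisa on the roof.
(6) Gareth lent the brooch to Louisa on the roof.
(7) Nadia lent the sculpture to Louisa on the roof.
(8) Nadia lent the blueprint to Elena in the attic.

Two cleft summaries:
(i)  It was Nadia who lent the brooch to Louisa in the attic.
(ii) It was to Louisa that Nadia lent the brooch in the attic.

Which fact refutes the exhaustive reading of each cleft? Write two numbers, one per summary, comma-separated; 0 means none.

Summary (i) focuses "Nadia" (the agent); background thing = the brooch, recipient = Louisa, setting = in the attic. No fact matches that background with a different agent, so 0.
Summary (ii) focuses "Louisa" (the recipient); background agent = Nadia, thing = the brooch, setting = in the attic. Fact (3) matches that background with recipient = Oliver — refutes (ii).

0, 3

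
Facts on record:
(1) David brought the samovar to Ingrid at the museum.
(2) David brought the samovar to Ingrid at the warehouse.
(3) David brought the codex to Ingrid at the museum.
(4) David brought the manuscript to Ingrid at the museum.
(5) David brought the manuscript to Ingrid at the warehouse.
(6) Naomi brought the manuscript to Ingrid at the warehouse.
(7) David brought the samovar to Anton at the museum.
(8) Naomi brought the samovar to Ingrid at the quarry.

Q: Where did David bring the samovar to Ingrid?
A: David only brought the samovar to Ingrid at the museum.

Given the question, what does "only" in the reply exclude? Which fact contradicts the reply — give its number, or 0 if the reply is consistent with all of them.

The question "Where did ...?" targets the setting, so in the reply the focus falls on "at the museum".
"Only" then excludes alternative settings while the background — David as agent and the samovar as thing and Ingrid as recipient — is held fixed.
Fact (2) shares the background with a different setting (at the warehouse) — counterexample.
(Fact (7) would refute a reading with focus on the recipient — but that is not what the question asks.)

2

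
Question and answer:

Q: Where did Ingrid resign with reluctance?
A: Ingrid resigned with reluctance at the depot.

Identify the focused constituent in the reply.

at the depot

The wh-word "where" asks about the location.
In the answer, "Ingrid" and "with reluctance" are given — repeated from the question.
The constituent filling the location gap is "at the depot"; that is the focus and would carry nuclear stress.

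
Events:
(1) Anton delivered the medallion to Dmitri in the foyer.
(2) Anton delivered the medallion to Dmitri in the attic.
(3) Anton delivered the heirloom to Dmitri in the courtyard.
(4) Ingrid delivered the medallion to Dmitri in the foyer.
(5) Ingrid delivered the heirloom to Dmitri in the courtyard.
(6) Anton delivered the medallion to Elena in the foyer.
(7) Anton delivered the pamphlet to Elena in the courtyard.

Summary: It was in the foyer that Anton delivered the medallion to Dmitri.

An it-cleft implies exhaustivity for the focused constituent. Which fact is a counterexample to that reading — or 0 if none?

2

Focus of the cleft: "in the foyer" (the setting). Presupposed background: agent = Anton, thing = the medallion, recipient = Dmitri.
The exhaustive reading says no other setting fits that background.
But fact (2) also has agent = Anton, thing = the medallion, recipient = Dmitri, with setting = in the attic — so the exhaustive reading fails.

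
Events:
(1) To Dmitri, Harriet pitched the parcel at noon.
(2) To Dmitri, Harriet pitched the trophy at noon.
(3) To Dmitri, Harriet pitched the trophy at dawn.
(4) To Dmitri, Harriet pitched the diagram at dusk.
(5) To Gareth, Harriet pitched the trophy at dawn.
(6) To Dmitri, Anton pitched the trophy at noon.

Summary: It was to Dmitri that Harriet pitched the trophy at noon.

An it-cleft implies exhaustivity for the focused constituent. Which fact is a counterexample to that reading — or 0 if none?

Focus of the cleft: "Dmitri" (the recipient). Presupposed background: same agent, thing, setting (Harriet / the trophy / at noon).
The exhaustive reading says no other recipient fits that background.
Every other fact differs from the presupposition on some backgrounded slot, so none challenges the exhaustivity.

0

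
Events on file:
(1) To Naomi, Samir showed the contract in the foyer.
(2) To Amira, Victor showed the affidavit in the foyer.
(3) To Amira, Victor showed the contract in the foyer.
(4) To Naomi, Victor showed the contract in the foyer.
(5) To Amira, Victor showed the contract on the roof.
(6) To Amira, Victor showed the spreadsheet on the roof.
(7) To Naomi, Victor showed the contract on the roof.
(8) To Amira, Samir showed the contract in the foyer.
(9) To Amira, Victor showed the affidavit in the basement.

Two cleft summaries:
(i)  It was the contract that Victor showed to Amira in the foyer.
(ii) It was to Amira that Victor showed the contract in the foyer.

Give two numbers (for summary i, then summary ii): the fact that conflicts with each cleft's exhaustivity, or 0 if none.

Summary (i) focuses "the contract" (the thing); background agent = Victor, recipient = Amira, setting = in the foyer. Fact (2) matches that background with thing = the affidavit — refutes (i).
Summary (ii) focuses "Amira" (the recipient); background agent = Victor, thing = the contract, setting = in the foyer. Fact (4) matches that background with recipient = Naomi — refutes (ii).

2, 4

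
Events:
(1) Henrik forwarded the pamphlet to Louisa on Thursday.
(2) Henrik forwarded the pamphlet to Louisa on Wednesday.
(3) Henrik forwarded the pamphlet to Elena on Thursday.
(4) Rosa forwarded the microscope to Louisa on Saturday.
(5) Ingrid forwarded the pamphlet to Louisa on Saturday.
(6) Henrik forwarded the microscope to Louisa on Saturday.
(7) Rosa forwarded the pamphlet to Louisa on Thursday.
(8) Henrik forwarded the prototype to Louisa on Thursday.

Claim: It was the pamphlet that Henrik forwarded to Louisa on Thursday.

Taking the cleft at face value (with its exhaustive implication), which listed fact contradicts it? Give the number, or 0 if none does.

The cleft puts "the pamphlet" in focus and presupposes the open proposition with agent = Henrik, recipient = Louisa, setting = on Thursday.
Exhaustivity: the pamphlet is the only thing satisfying that background.
But fact (8) also has agent = Henrik, recipient = Louisa, setting = on Thursday, with thing = the prototype — so the exhaustive reading fails.

8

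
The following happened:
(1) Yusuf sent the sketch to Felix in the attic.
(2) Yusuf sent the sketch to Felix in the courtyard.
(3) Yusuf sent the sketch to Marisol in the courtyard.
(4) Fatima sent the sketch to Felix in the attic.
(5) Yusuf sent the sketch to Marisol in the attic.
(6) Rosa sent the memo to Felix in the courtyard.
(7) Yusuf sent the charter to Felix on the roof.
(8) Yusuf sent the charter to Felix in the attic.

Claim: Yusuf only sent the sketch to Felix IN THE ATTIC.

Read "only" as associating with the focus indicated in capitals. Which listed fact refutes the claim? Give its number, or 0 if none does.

2

Focus (in capitals) is "in the attic" — the setting. "Only" excludes alternative settings while holding fixed same agent, thing, recipient (Yusuf / the sketch / Felix).
Fact (2) matches on same agent, thing, recipient (Yusuf / the sketch / Felix), but has setting = in the courtyard instead. That refutes the claim.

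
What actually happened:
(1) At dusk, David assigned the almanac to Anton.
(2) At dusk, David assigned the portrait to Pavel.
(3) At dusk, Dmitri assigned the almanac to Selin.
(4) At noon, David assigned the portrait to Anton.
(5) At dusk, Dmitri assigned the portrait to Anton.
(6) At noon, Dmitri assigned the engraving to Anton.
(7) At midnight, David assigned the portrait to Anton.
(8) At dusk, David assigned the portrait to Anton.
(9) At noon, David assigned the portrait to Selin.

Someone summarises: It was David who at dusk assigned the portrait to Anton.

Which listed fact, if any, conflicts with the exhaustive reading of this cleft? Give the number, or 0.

The cleft puts "David" in focus and presupposes the open proposition with the portrait as thing and Anton as recipient and at dusk as setting.
The exhaustive reading says no other agent fits that background.
Fact (5) shares the background but with agent = Dmitri; exhaustivity is violated.

5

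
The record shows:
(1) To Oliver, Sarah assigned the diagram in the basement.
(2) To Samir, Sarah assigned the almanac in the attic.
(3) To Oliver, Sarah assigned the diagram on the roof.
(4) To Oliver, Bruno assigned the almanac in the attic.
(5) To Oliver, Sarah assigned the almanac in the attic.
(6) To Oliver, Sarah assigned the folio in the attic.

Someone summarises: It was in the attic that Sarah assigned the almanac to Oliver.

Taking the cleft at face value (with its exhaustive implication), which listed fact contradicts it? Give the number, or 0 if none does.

Focus of the cleft: "in the attic" (the setting). Presupposed background: agent = Sarah, thing = the almanac, recipient = Oliver.
The exhaustive reading says no other setting fits that background.
No listed fact matches the background with a different setting. Exhaustivity holds.

0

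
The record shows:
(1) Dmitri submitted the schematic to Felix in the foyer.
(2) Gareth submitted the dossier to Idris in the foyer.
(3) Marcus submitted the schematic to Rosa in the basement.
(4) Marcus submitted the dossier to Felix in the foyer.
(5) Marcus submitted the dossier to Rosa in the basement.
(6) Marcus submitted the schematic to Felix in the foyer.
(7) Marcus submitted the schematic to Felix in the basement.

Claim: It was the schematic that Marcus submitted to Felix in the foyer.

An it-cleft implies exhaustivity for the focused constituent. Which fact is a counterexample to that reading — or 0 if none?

The cleft puts "the schematic" in focus and presupposes the open proposition with agent = Marcus, recipient = Felix, setting = in the foyer.
The exhaustive reading says no other thing fits that background.
Fact (4) shares the background but with thing = the dossier; exhaustivity is violated.

4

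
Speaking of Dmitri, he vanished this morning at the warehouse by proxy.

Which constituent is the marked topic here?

The construction explicitly marks "Dmitri" as what the sentence is about — the topic.
The remainder of the clause is the comment (what is said about the topic).

Dmitri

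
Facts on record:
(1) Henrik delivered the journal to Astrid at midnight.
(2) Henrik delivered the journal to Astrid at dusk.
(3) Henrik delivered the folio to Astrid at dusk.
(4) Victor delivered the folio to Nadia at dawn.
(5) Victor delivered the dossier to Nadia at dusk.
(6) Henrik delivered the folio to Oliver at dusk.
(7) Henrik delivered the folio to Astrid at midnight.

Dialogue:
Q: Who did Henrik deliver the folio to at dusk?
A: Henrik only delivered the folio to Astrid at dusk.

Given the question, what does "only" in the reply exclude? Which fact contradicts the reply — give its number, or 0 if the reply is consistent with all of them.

The question "Who did ... to ...?" targets the recipient, so in the reply the focus falls on "Astrid".
So "only" ranges over recipients; the rest (same agent, thing, setting (Henrik / the folio / at dusk)) is presupposed.
Fact (6) keeps same agent, thing, setting (Henrik / the folio / at dusk) but has recipient = Oliver; that refutes the reply.
(Fact (2) would refute a reading with focus on the thing — but that is not what the question asks.)

6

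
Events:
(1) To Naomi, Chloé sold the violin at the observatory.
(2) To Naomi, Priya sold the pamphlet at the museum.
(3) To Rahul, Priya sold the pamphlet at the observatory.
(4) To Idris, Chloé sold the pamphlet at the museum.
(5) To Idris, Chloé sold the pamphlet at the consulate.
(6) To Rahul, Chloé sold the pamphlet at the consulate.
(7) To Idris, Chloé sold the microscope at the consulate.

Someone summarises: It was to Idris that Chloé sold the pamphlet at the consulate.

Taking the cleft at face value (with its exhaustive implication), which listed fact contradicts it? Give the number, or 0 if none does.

6

Focus of the cleft: "Idris" (the recipient). Presupposed background: Chloé as agent and the pamphlet as thing and at the consulate as setting.
The exhaustive reading says no other recipient fits that background.
But fact (6) also has Chloé as agent and the pamphlet as thing and at the consulate as setting, with recipient = Rahul — so the exhaustive reading fails.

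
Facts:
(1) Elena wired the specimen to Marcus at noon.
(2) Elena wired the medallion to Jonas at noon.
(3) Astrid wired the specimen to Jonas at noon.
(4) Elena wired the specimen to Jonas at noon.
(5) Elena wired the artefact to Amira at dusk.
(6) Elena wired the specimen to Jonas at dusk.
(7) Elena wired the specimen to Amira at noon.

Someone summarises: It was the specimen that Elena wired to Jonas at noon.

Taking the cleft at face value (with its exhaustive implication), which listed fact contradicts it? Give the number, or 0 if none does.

Focus of the cleft: "the specimen" (the thing). Presupposed background: agent = Elena, recipient = Jonas, setting = at noon.
Exhaustivity: the specimen is the only thing satisfying that background.
But fact (2) also has agent = Elena, recipient = Jonas, setting = at noon, with thing = the medallion — so the exhaustive reading fails.

2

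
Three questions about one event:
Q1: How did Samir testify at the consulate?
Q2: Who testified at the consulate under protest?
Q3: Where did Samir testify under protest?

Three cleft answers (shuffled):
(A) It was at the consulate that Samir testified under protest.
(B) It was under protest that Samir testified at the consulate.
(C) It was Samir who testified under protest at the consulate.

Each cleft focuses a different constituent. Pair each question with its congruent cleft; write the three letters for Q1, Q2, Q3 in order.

BCA

Q1 asks about the manner; cleft (B) focuses "under protest", which is the manner — so Q1 → B.
Q2 asks about the subject (agent); cleft (C) focuses "Samir", which is the subject (agent) — so Q2 → C.
Q3 asks about the location; cleft (A) focuses "at the consulate", which is the location — so Q3 → A.
Mapping: Q1→B, Q2→C, Q3→A.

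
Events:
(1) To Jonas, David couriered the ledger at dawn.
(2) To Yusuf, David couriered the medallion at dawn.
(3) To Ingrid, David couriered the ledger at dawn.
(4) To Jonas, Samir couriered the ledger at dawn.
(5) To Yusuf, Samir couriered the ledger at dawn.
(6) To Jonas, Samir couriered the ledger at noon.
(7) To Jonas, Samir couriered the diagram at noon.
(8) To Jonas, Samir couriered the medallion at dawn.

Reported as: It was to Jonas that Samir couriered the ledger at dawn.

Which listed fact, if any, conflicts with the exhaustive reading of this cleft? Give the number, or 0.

Focus of the cleft: "Jonas" (the recipient). Presupposed background: agent = Samir, thing = the ledger, setting = at dawn.
The exhaustive reading says no other recipient fits that background.
But fact (5) also has agent = Samir, thing = the ledger, setting = at dawn, with recipient = Yusuf — so the exhaustive reading fails.

5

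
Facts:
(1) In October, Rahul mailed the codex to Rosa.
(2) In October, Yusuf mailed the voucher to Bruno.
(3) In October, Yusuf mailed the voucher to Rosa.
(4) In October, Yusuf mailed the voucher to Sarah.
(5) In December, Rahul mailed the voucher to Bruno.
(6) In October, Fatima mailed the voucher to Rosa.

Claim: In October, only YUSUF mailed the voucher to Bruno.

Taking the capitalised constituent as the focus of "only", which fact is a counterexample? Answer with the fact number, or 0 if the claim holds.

0

Focus (in capitals) is "Yusuf" — the agent. "Only" excludes alternative agents while holding fixed the voucher as thing and Bruno as recipient and in October as setting.
No fact matches the voucher as thing and Bruno as recipient and in October as setting with a different agent — every other fact differs on at least one backgrounded slot. So no fact refutes it.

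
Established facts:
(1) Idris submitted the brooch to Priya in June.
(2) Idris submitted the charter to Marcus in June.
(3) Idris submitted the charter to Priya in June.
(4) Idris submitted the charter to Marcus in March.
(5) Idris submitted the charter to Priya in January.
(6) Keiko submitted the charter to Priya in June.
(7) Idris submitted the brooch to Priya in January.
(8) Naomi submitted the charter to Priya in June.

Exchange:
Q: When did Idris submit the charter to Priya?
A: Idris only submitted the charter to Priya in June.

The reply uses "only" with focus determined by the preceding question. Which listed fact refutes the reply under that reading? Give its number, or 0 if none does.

The question "When did ...?" targets the setting, so in the reply the focus falls on "in June".
"Only" then excludes alternative settings while the background — agent = Idris, thing = the charter, recipient = Priya — is held fixed.
Fact (5) shares the background with a different setting (in January) — counterexample.
(Fact (1) would refute a reading with focus on the thing — but that is not what the question asks.)

5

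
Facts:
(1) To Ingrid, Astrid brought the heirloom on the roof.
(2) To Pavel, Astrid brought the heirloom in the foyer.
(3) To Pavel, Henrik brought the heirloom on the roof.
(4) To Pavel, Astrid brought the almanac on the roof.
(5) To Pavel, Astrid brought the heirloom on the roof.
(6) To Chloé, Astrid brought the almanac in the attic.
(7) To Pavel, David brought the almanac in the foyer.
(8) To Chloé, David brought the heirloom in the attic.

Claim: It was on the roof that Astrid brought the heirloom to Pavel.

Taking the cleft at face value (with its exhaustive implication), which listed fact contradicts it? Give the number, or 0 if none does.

2

Focus of the cleft: "on the roof" (the setting). Presupposed background: agent = Astrid, thing = the heirloom, recipient = Pavel.
Exhaustivity: on the roof is the only setting satisfying that background.
Fact (2) shares the background but with setting = in the foyer; exhaustivity is violated.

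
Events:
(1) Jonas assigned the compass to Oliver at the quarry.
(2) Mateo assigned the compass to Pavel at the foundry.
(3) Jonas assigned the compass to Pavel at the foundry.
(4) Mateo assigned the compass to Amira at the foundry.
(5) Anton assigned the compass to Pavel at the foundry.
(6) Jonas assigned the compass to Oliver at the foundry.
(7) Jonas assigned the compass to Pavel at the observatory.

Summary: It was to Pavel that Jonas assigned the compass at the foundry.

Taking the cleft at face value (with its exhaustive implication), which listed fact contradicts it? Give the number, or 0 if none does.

Focus of the cleft: "Pavel" (the recipient). Presupposed background: Jonas as agent and the compass as thing and at the foundry as setting.
Exhaustivity: Pavel is the only recipient satisfying that background.
But fact (6) also has Jonas as agent and the compass as thing and at the foundry as setting, with recipient = Oliver — so the exhaustive reading fails.

6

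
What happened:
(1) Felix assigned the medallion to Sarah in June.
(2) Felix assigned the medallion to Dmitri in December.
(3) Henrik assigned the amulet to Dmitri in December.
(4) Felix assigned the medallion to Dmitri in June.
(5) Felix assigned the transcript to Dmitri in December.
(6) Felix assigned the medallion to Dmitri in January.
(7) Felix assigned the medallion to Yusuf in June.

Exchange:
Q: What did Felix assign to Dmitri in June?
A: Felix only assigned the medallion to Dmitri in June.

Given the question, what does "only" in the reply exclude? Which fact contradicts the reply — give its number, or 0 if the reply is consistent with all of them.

Answering "What did ...?" puts focus on the thing — here, "the medallion".
So "only" ranges over things; the rest (agent = Felix, recipient = Dmitri, setting = in June) is presupposed.
No listed fact shares that background with another thing. Nothing contradicts the reply.
(Fact (1) would refute a reading with focus on the recipient — but that is not what the question asks.)

0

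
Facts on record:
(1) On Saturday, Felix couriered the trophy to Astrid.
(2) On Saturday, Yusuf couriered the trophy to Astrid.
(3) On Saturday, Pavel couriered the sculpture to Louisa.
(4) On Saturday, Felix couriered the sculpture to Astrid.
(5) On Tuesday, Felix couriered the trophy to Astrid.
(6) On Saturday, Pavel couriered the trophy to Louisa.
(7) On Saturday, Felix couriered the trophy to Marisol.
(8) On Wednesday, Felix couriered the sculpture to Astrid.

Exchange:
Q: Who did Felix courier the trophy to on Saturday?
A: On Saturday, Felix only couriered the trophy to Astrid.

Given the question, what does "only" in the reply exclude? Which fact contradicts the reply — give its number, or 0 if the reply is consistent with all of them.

The question "Who did ... to ...?" targets the recipient, so in the reply the focus falls on "Astrid".
"Only" then excludes alternative recipients while the background — agent = Felix, thing = the trophy, setting = on Saturday — is held fixed.
Fact (7) keeps agent = Felix, thing = the trophy, setting = on Saturday but has recipient = Marisol; that refutes the reply.
(Fact (5) would refute a reading with focus on the setting — but that is not what the question asks.)

7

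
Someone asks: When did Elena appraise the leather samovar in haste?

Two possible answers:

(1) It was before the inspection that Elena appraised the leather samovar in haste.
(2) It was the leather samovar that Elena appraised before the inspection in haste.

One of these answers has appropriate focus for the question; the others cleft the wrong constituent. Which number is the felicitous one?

1

The question word "when" targets the time.
Option (1) clefts "before the inspection" — that matches what the question asks about.
Option (2) clefts "the leather samovar" — the direct object, not what was asked.
So the congruent reply is (1).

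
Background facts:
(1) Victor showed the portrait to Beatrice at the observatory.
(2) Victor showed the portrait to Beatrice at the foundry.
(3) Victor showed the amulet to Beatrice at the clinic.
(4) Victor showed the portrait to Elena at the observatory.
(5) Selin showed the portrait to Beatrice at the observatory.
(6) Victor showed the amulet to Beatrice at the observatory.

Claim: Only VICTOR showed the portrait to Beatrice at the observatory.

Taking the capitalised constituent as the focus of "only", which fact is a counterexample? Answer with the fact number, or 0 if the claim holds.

The capitals mark "Victor" as focus. So "only" rules out other agents, with the rest (same thing, recipient, setting (the portrait / Beatrice / at the observatory)) as background.
Fact (5) matches on same thing, recipient, setting (the portrait / Beatrice / at the observatory), but has agent = Selin instead. That refutes the claim.

5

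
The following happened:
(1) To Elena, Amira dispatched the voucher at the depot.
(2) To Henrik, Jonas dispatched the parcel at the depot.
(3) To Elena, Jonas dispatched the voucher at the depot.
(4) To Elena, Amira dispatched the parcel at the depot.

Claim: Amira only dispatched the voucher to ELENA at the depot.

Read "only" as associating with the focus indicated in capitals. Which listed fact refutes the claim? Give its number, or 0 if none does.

0

The capitals mark "Elena" as focus. So "only" rules out other recipients, with the rest (same agent, thing, setting (Amira / the voucher / at the depot)) as background.
No fact matches same agent, thing, setting (Amira / the voucher / at the depot) with a different recipient — every other fact differs on at least one backgrounded slot. So no fact refutes it.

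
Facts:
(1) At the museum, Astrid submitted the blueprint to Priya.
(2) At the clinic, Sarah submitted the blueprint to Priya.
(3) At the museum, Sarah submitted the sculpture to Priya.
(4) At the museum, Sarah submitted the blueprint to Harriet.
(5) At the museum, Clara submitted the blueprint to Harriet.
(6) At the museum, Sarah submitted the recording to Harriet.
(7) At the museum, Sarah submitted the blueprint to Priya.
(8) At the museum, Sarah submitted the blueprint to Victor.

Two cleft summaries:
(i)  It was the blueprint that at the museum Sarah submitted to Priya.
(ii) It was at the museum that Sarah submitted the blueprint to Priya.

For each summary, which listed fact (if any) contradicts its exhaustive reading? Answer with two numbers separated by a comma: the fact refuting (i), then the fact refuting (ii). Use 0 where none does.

3, 2

(i): focus "the blueprint". Looking for same agent, recipient, setting (Sarah / Priya / at the museum) with some other thing — fact (3) has the sculpture there. Refuted.
(ii): focus "at the museum". Looking for same agent, thing, recipient (Sarah / the blueprint / Priya) with some other setting — fact (2) has at the clinic there. Refuted.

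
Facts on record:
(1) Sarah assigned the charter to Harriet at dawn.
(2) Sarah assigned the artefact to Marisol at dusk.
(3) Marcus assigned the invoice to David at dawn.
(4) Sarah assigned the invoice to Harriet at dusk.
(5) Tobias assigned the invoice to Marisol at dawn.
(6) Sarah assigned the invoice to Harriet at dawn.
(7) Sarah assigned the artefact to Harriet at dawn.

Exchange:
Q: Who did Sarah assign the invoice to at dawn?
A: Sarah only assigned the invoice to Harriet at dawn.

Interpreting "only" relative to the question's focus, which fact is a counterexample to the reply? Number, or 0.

The question "Who did ... to ...?" targets the recipient, so in the reply the focus falls on "Harriet".
"Only" then excludes alternative recipients while the background — Sarah as agent and the invoice as thing and at dawn as setting — is held fixed.
No fact keeps Sarah as agent and the invoice as thing and at dawn as setting while changing the recipient; every other fact differs on something backgrounded. The reply stands.
(Fact (4) would refute a reading with focus on the setting — but that is not what the question asks.)

0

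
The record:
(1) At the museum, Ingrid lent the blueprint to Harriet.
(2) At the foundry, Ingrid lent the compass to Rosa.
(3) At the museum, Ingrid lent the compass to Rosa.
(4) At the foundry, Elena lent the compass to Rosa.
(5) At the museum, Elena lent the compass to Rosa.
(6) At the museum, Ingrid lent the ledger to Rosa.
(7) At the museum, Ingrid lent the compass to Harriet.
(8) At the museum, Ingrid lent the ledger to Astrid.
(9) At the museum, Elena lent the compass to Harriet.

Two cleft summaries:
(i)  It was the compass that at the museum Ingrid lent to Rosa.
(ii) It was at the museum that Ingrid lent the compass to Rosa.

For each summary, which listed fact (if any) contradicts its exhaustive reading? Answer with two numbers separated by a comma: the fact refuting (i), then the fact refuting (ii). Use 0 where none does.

(i): focus "the compass". Looking for agent = Ingrid, recipient = Rosa, setting = at the museum with some other thing — fact (6) has the ledger there. Refuted.
(ii): focus "at the museum". Looking for agent = Ingrid, thing = the compass, recipient = Rosa with some other setting — fact (2) has at the foundry there. Refuted.

6, 2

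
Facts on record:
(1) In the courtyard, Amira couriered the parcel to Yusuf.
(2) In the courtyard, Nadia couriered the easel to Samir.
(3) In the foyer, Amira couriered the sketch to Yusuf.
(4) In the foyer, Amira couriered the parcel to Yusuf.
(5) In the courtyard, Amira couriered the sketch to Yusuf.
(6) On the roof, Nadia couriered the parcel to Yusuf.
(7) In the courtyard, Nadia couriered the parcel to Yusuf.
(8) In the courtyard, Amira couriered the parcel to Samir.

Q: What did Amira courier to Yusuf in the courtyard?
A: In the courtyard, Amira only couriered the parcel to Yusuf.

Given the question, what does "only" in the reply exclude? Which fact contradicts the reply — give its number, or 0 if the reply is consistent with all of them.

5

The question "What did ...?" targets the thing, so in the reply the focus falls on "the parcel".
So "only" ranges over things; the rest (same agent, recipient, setting (Amira / Yusuf / in the courtyard)) is presupposed.
Fact (5) keeps same agent, recipient, setting (Amira / Yusuf / in the courtyard) but has thing = the sketch; that refutes the reply.
(Fact (8) would refute a reading with focus on the recipient — but that is not what the question asks.)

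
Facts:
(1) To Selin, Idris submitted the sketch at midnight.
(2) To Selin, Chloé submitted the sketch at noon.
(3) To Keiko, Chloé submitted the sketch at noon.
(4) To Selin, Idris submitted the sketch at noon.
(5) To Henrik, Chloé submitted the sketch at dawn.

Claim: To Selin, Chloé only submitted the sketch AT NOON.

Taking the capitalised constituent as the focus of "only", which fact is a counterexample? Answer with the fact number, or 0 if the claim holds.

Focus (in capitals) is "at noon" — the setting. "Only" excludes alternative settings while holding fixed Chloé as agent and the sketch as thing and Selin as recipient.
No fact matches Chloé as agent and the sketch as thing and Selin as recipient with a different setting — every other fact differs on at least one backgrounded slot. So no fact refutes it.

0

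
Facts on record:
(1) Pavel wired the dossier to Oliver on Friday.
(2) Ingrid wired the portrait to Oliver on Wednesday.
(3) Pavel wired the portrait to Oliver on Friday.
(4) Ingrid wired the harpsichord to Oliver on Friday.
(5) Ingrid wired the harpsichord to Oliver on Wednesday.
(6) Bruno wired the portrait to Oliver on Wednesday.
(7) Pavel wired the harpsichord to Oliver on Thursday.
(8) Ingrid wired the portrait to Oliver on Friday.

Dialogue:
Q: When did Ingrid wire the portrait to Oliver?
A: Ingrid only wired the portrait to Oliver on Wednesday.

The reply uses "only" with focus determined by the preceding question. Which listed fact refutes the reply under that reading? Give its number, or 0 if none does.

Answering "When did ...?" puts focus on the setting — here, "on Wednesday".
So "only" ranges over settings; the rest (Ingrid as agent and the portrait as thing and Oliver as recipient) is presupposed.
Fact (8) keeps Ingrid as agent and the portrait as thing and Oliver as recipient but has setting = on Friday; that refutes the reply.
(Fact (5) would refute a reading with focus on the thing — but that is not what the question asks.)

8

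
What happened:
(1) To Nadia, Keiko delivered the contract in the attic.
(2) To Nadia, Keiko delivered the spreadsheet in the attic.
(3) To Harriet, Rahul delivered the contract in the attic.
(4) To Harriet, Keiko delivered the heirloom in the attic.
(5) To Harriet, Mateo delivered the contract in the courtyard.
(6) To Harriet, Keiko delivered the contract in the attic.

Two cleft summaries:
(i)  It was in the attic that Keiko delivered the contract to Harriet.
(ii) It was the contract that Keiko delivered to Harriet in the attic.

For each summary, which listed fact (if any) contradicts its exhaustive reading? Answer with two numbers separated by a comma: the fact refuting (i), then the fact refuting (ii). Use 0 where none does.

Summary (i) focuses "in the attic" (the setting); background same agent, thing, recipient (Keiko / the contract / Harriet). No fact matches that background with a different setting, so 0.
Summary (ii) focuses "the contract" (the thing); background same agent, recipient, setting (Keiko / Harriet / in the attic). Fact (4) matches that background with thing = the heirloom — refutes (ii).

0, 4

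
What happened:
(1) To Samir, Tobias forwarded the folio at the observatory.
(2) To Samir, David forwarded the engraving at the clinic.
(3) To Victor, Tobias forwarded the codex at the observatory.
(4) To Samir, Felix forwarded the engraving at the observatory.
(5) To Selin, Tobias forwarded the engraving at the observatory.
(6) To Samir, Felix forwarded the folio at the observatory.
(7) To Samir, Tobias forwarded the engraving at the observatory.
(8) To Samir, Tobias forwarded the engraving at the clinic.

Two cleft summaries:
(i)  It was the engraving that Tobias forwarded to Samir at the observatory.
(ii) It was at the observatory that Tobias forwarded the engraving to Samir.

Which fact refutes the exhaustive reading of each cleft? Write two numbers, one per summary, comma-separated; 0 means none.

(i): focus "the engraving". Looking for Tobias as agent and Samir as recipient and at the observatory as setting with some other thing — fact (1) has the folio there. Refuted.
(ii): focus "at the observatory". Looking for Tobias as agent and the engraving as thing and Samir as recipient with some other setting — fact (8) has at the clinic there. Refuted.

1, 8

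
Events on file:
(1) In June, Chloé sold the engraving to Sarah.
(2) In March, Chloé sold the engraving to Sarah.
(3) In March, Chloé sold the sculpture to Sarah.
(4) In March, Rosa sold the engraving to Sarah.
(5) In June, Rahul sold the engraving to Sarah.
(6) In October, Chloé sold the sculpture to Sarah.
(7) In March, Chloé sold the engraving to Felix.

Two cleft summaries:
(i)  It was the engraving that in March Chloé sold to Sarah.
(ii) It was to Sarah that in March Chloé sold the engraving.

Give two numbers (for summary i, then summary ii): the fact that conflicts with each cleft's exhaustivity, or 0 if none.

3, 7

(i): focus "the engraving". Looking for agent = Chloé, recipient = Sarah, setting = in March with some other thing — fact (3) has the sculpture there. Refuted.
(ii): focus "Sarah". Looking for agent = Chloé, thing = the engraving, setting = in March with some other recipient — fact (7) has Felix there. Refuted.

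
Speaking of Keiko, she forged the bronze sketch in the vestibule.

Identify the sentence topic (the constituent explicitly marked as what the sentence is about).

Keiko

The construction explicitly marks "Keiko" as what the sentence is about — the topic.
The remainder of the clause is the comment (what is said about the topic).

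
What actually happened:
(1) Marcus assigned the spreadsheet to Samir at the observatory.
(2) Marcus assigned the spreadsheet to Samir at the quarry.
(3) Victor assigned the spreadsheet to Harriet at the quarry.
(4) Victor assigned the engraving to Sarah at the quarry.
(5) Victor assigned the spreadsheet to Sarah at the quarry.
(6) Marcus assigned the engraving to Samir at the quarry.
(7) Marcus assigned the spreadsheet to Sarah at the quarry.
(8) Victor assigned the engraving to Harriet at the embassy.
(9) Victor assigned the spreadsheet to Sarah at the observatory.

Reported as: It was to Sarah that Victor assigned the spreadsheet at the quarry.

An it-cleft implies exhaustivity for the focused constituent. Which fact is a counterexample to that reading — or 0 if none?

The cleft puts "Sarah" in focus and presupposes the open proposition with same agent, thing, setting (Victor / the spreadsheet / at the quarry).
The exhaustive reading says no other recipient fits that background.
But fact (3) also has same agent, thing, setting (Victor / the spreadsheet / at the quarry), with recipient = Harriet — so the exhaustive reading fails.

3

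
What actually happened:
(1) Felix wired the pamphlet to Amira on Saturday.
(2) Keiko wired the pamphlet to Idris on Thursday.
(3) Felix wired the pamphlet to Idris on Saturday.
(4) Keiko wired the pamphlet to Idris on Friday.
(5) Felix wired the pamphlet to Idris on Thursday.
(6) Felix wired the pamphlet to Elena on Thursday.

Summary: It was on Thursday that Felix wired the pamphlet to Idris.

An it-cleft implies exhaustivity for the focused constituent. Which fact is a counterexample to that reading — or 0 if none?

3

Focus of the cleft: "on Thursday" (the setting). Presupposed background: Felix as agent and the pamphlet as thing and Idris as recipient.
The exhaustive reading says no other setting fits that background.
But fact (3) also has Felix as agent and the pamphlet as thing and Idris as recipient, with setting = on Saturday — so the exhaustive reading fails.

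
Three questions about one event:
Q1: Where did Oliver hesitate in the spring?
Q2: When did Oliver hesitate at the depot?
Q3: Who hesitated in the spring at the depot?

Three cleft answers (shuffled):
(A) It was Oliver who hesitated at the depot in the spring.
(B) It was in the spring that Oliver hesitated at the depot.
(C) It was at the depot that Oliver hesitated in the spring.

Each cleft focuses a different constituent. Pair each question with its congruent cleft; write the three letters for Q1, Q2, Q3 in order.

CBA

Q1 asks about the location; cleft (C) focuses "at the depot", which is the location — so Q1 → C.
Q2 asks about the time; cleft (B) focuses "in the spring", which is the time — so Q2 → B.
Q3 asks about the subject (agent); cleft (A) focuses "Oliver", which is the subject (agent) — so Q3 → A.
Mapping: Q1→C, Q2→B, Q3→A.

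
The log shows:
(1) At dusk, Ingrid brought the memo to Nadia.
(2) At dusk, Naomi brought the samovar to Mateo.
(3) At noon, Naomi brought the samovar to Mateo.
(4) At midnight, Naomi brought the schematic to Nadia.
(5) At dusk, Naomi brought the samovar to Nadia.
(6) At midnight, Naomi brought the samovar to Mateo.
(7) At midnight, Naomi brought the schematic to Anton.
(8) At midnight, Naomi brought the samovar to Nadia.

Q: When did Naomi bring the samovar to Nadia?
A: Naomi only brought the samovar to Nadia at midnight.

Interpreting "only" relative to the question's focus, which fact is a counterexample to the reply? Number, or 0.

5

The question "When did ...?" targets the setting, so in the reply the focus falls on "at midnight".
"Only" then excludes alternative settings while the background — agent = Naomi, thing = the samovar, recipient = Nadia — is held fixed.
Fact (5) shares the background with a different setting (at dusk) — counterexample.
(Fact (4) would refute a reading with focus on the thing — but that is not what the question asks.)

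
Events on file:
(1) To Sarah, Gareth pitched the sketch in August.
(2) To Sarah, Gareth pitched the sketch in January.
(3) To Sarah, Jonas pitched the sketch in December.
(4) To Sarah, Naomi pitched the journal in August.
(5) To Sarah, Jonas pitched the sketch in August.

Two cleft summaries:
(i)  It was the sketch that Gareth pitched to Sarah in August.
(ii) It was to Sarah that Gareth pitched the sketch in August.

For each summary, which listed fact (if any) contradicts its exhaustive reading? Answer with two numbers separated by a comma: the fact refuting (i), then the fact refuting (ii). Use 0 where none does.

Summary (i) focuses "the sketch" (the thing); background Gareth as agent and Sarah as recipient and in August as setting. No fact matches that background with a different thing, so 0.
Summary (ii) focuses "Sarah" (the recipient); background Gareth as agent and the sketch as thing and in August as setting. No fact matches that background with a different recipient, so 0.

0, 0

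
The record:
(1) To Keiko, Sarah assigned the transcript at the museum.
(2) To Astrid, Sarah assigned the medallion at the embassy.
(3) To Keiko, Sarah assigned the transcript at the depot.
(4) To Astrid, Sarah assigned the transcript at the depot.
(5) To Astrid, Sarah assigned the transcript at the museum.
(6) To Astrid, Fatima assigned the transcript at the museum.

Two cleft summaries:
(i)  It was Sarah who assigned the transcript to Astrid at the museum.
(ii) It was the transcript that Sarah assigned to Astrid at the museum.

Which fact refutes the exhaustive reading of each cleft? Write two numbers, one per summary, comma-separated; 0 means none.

(i): focus "Sarah". Looking for the transcript as thing and Astrid as recipient and at the museum as setting with some other agent — fact (6) has Fatima there. Refuted.
(ii): focus "the transcript". No fact shares Sarah as agent and Astrid as recipient and at the museum as setting with a different thing. 0.

6, 0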